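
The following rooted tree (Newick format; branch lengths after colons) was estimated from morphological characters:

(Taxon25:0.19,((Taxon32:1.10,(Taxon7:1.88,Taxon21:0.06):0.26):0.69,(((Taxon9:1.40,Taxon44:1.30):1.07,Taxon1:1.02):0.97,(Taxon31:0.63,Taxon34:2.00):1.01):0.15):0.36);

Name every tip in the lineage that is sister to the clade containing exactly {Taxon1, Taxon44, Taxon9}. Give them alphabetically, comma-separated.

Taxon31, Taxon34

The clade containing exactly {Taxon1, Taxon44, Taxon9} attaches to the tree at the node subtending (((Taxon9,Taxon44),Taxon1),(Taxon31,Taxon34)).
The other lineage descending from that same node — the sister group — is (Taxon31,Taxon34); its 2 tips in alphabetical order are the answer.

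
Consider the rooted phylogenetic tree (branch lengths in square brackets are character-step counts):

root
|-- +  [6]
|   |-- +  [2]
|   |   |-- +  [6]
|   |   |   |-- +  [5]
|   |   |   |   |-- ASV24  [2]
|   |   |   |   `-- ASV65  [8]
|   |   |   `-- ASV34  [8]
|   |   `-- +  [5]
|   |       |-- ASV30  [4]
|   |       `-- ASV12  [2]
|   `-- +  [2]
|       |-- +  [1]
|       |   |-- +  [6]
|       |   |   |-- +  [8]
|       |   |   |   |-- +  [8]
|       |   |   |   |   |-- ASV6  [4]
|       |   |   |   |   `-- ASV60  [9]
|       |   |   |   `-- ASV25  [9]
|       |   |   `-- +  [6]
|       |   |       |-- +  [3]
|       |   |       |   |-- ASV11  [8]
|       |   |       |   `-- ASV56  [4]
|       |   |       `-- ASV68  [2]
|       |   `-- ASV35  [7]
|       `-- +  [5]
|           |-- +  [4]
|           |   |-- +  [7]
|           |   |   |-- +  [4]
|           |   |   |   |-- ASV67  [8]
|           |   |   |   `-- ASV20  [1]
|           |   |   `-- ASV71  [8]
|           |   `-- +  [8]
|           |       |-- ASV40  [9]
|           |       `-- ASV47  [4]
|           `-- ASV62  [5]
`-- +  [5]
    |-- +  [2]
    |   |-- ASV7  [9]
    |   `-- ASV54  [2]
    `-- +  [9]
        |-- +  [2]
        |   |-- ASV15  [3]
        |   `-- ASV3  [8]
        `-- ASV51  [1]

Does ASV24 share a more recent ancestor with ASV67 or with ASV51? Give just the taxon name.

ASV67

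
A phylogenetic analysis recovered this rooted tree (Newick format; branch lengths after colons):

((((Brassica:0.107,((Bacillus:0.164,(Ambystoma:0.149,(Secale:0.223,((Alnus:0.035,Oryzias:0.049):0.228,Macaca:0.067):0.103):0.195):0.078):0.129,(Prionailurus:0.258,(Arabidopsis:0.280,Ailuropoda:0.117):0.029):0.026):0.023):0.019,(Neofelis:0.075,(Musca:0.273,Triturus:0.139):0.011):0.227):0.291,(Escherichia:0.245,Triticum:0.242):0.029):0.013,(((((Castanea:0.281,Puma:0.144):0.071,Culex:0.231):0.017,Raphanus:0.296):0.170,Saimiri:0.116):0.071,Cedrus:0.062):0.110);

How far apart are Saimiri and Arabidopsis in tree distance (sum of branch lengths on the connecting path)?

0.978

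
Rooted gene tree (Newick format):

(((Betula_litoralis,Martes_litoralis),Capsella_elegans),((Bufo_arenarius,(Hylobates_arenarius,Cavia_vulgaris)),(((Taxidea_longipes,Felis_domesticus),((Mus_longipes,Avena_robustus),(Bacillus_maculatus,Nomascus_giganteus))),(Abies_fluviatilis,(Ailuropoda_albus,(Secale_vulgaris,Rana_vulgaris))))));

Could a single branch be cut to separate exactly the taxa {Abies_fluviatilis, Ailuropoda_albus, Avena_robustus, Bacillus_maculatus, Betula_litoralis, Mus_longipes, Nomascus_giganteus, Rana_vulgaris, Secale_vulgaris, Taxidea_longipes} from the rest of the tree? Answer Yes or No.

The MRCA of the listed taxa is the root, so the smallest clade containing them is the whole tree.
That clade also contains Bufo_arenarius, Capsella_elegans, Cavia_vulgaris, Felis_domesticus, Hylobates_arenarius, Martes_litoralis, which are not in the proposed group, so the group is not monophyletic.

No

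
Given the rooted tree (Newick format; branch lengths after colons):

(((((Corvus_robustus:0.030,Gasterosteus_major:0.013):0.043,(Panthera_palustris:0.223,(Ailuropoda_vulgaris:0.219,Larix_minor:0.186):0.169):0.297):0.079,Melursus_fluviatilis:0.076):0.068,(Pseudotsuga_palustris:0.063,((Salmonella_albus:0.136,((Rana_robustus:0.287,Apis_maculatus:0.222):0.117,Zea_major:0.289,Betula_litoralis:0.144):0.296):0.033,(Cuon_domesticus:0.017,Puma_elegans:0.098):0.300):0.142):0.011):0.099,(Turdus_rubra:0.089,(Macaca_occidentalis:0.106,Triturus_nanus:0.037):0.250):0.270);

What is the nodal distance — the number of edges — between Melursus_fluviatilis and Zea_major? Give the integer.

The MRCA of Melursus_fluviatilis and Zea_major is the node subtending ((((Corvus_robustus,Gasterosteus_major),(Panthera_palustris,(Ailuropoda_vulgaris,Larix_minor))),Melursus_fluviatilis),(Pseudotsuga_palustris,((Salmonella_albus,((Rana_robustus,Apis_maculatus),Zea_major,Betula_litoralis)),(Cuon_domesticus,Puma_elegans)))).
From Melursus_fluviatilis up to that node: 2 branches. From Zea_major up to the same node: 5 branches. Total: 2 + 5 = 7.

7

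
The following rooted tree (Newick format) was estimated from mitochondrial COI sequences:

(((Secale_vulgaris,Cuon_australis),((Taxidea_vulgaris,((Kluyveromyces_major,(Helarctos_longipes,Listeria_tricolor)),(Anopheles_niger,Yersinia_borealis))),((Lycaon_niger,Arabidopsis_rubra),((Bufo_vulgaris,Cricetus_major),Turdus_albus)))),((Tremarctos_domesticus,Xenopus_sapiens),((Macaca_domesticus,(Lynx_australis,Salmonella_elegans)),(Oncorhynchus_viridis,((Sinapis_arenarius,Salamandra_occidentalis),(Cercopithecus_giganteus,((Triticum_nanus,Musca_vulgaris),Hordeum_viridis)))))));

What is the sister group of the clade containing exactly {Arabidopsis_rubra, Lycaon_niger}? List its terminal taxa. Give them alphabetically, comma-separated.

Bufo_vulgaris, Cricetus_major, Turdus_albus

The clade containing exactly {Arabidopsis_rubra, Lycaon_niger} attaches to the tree at the node subtending ((Lycaon_niger,Arabidopsis_rubra),((Bufo_vulgaris,Cricetus_major),Turdus_albus)).
The other lineage descending from that same node — the sister group — is ((Bufo_vulgaris,Cricetus_major),Turdus_albus); its 3 tips in alphabetical order are the answer.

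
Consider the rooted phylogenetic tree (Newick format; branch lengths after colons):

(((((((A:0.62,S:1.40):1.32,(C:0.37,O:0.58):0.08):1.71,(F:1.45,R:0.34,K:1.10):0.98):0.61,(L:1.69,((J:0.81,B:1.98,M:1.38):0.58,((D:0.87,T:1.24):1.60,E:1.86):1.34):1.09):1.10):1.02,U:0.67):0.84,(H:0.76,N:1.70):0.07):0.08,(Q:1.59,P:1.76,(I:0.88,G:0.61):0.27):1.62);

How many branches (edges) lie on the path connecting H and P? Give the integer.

5

The MRCA of H and P is the root of the tree.
From H up to that node: 3 branches. From P up to the same node: 2 branches. Total: 3 + 2 = 5.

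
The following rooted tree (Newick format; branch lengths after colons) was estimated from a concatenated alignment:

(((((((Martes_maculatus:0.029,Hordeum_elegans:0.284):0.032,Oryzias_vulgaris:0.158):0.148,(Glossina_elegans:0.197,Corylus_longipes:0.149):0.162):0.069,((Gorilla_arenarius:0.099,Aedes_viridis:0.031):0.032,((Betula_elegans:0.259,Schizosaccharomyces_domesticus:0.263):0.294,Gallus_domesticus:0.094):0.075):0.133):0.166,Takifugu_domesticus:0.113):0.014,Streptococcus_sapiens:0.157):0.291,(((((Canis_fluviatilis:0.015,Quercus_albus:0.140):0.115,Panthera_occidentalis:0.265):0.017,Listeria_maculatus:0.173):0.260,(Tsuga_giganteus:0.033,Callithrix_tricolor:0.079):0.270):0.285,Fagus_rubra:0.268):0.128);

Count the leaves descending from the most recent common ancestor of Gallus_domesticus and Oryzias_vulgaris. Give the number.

The MRCA of Gallus_domesticus and Oryzias_vulgaris is the node subtending ((((Martes_maculatus,Hordeum_elegans),Oryzias_vulgaris),(Glossina_elegans,Corylus_longipes)),((Gorilla_arenarius,Aedes_viridis),((Betula_elegans,Schizosaccharomyces_domesticus),Gallus_domesticus))).
That clade contains 10 terminal taxa: Aedes_viridis, Betula_elegans, Corylus_longipes, Gallus_domesticus, Glossina_elegans, Gorilla_arenarius, Hordeum_elegans, Martes_maculatus, Oryzias_vulgaris, Schizosaccharomyces_domesticus.

10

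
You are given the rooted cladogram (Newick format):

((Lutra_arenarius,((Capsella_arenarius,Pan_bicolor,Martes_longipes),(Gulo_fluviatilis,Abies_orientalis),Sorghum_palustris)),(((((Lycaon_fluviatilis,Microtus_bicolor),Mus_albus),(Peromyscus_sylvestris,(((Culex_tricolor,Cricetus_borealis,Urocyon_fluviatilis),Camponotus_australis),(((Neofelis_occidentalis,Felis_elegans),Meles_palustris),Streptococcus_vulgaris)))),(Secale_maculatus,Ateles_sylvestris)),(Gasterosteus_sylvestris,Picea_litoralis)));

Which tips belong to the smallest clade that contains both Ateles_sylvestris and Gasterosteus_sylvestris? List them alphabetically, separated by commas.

Tracing Ateles_sylvestris: it sits inside (Secale_maculatus,Ateles_sylvestris).
Tracing Gasterosteus_sylvestris: it sits inside (Gasterosteus_sylvestris,Picea_litoralis).
The smallest clade enclosing both is (((((Lycaon_fluviatilis,Microtus_bicolor),Mus_albus),(Peromyscus_sylvestris,(((Culex_tricolor,Cricetus_borealis,Urocyon_fluviatilis),Camponotus_australis),(((Neofelis_occidentalis,Felis_elegans),Meles_palustris),Streptococcus_vulgaris)))),(Secale_maculatus,Ateles_sylvestris)),(Gasterosteus_sylvestris,Picea_litoralis)); the answer is its 16 terminal taxa in alphabetical order.

Ateles_sylvestris, Camponotus_australis, Cricetus_borealis, Culex_tricolor, Felis_elegans, Gasterosteus_sylvestris, Lycaon_fluviatilis, Meles_palustris, Microtus_bicolor, Mus_albus, Neofelis_occidentalis, Peromyscus_sylvestris, Picea_litoralis, Secale_maculatus, Streptococcus_vulgaris, Urocyon_fluviatilis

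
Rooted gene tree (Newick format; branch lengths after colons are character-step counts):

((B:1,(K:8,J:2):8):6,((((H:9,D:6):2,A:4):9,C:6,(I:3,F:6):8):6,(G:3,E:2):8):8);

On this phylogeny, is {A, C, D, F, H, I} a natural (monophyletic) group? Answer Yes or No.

The most recent common ancestor of these taxa subtends (((H,D),A),C,(I,F)).
That clade has exactly 6 tips — every listed taxon and nothing else — so the group is monophyletic.

Yes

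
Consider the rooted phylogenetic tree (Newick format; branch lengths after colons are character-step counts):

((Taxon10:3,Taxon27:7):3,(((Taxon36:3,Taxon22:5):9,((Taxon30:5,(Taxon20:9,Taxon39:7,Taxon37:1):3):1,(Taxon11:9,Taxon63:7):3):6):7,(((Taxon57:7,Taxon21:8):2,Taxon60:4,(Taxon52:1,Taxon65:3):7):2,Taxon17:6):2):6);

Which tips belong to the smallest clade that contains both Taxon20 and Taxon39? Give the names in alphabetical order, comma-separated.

Taxon20, Taxon37, Taxon39

Tracing Taxon20: it sits inside (Taxon20,Taxon39,Taxon37).
Tracing Taxon39: it sits inside (Taxon20,Taxon39,Taxon37).
The smallest clade enclosing both is (Taxon20,Taxon39,Taxon37); the answer is its 3 terminal taxa in alphabetical order.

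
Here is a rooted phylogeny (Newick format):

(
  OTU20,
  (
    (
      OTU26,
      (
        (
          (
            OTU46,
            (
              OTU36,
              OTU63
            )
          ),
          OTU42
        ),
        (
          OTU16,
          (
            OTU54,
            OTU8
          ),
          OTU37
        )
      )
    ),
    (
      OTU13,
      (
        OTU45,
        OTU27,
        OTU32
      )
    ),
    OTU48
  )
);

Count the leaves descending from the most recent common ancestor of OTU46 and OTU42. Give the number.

4

The MRCA of OTU46 and OTU42 is the node subtending ((OTU46,(OTU36,OTU63)),OTU42).
That clade contains 4 terminal taxa: OTU36, OTU42, OTU46, OTU63.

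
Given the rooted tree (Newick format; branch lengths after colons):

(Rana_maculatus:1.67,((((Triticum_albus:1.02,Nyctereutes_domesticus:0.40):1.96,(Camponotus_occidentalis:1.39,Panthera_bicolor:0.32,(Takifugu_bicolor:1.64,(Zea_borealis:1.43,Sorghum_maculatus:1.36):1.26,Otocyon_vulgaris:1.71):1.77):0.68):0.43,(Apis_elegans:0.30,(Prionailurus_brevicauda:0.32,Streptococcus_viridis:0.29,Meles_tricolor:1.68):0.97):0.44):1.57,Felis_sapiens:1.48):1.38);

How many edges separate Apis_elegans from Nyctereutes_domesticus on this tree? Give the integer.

The MRCA of Apis_elegans and Nyctereutes_domesticus is the node subtending (((Triticum_albus,Nyctereutes_domesticus),(Camponotus_occidentalis,Panthera_bicolor,(Takifugu_bicolor,(Zea_borealis,Sorghum_maculatus),Otocyon_vulgaris))),(Apis_elegans,(Prionailurus_brevicauda,Streptococcus_viridis,Meles_tricolor))).
From Apis_elegans up to that node: 2 branches. From Nyctereutes_domesticus up to the same node: 3 branches. Total: 2 + 3 = 5.

5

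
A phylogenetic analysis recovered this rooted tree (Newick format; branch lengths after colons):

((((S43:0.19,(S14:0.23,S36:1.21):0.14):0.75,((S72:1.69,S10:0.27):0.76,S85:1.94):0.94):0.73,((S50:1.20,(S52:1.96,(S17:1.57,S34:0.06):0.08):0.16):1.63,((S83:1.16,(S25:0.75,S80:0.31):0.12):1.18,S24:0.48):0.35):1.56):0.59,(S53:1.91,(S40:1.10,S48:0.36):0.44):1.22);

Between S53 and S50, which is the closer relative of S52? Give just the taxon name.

S50

The MRCA of S52 and S50 subtends (S50,(S52,(S17,S34))) (4 taxa).
The MRCA of S52 and S53 is the root, subtending the entire tree (17 taxa).
The first is nested inside the second, so S52 shares a more recent common ancestor with S50.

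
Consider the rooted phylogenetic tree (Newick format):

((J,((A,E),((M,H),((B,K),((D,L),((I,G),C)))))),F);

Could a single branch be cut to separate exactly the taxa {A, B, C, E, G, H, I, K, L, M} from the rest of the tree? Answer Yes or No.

No

The MRCA of the listed taxa subtends ((A,E),((M,H),((B,K),((D,L),((I,G),C))))).
That clade also contains D, which is not in the proposed group, so the group is not monophyletic.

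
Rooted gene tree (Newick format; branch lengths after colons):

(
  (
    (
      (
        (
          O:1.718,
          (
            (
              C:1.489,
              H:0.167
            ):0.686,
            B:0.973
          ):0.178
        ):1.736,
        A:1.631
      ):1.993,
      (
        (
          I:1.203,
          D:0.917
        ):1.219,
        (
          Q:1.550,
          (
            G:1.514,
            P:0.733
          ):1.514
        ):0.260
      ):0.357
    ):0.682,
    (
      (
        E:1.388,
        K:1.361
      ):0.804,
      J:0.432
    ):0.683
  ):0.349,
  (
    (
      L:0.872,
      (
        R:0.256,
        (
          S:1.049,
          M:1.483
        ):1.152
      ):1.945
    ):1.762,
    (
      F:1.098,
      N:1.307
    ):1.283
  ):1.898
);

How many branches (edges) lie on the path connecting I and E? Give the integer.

7

The MRCA of I and E is the node subtending ((((O,((C,H),B)),A),((I,D),(Q,(G,P)))),((E,K),J)).
From I up to that node: 4 branches. From E up to the same node: 3 branches. Total: 4 + 3 = 7.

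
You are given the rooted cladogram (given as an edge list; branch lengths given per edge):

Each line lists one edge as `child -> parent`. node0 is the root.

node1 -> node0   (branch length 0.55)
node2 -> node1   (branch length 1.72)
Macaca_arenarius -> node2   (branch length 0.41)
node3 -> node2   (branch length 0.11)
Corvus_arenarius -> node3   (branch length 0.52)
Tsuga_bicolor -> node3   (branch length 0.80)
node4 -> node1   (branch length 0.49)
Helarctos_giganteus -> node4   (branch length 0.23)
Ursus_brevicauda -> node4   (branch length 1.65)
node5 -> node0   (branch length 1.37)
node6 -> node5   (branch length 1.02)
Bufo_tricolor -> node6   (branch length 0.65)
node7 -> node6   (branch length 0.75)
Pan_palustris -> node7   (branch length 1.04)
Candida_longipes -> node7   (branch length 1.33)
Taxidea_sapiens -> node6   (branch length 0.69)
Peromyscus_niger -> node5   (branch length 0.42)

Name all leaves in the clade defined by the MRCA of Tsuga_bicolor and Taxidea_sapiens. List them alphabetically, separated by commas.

Tracing Tsuga_bicolor: it sits inside (Corvus_arenarius,Tsuga_bicolor).
Tracing Taxidea_sapiens: it sits inside (Bufo_tricolor,(Pan_palustris,Candida_longipes),Taxidea_sapiens).
The smallest clade enclosing both is the whole tree (their MRCA is the root), so the answer is all 10 tips in alphabetical order.

Bufo_tricolor, Candida_longipes, Corvus_arenarius, Helarctos_giganteus, Macaca_arenarius, Pan_palustris, Peromyscus_niger, Taxidea_sapiens, Tsuga_bicolor, Ursus_brevicauda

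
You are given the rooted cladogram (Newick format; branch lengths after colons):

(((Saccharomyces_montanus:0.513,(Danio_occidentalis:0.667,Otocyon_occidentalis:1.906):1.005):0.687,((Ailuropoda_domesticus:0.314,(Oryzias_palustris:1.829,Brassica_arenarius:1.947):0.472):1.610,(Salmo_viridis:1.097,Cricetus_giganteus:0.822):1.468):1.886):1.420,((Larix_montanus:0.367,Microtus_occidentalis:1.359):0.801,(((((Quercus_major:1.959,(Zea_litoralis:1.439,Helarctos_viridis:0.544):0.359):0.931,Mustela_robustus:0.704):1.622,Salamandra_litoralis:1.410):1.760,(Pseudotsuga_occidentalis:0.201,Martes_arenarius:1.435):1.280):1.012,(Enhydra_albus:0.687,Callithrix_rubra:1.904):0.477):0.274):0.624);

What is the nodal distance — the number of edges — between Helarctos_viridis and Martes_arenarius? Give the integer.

The MRCA of Helarctos_viridis and Martes_arenarius is the node subtending ((((Quercus_major,(Zea_litoralis,Helarctos_viridis)),Mustela_robustus),Salamandra_litoralis),(Pseudotsuga_occidentalis,Martes_arenarius)).
From Helarctos_viridis up to that node: 5 branches. From Martes_arenarius up to the same node: 2 branches. Total: 5 + 2 = 7.

7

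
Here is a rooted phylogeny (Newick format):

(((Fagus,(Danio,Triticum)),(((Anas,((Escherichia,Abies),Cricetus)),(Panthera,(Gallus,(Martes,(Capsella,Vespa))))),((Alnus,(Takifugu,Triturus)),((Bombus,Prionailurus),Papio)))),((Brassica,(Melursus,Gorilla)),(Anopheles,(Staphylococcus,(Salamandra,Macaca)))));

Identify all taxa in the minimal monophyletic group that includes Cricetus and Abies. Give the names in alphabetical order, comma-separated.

Abies, Cricetus, Escherichia

Tracing Cricetus: it sits inside ((Escherichia,Abies),Cricetus).
Tracing Abies: it sits inside (Escherichia,Abies).
The smallest clade enclosing both is ((Escherichia,Abies),Cricetus); the answer is its 3 terminal taxa in alphabetical order.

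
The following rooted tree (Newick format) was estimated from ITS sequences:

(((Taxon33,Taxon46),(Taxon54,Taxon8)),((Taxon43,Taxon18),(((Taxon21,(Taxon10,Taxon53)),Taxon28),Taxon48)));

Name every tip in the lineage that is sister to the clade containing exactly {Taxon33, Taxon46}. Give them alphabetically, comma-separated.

Taxon54, Taxon8

The clade containing exactly {Taxon33, Taxon46} attaches to the tree at the node subtending ((Taxon33,Taxon46),(Taxon54,Taxon8)).
The other lineage descending from that same node — the sister group — is (Taxon54,Taxon8); its 2 tips in alphabetical order are the answer.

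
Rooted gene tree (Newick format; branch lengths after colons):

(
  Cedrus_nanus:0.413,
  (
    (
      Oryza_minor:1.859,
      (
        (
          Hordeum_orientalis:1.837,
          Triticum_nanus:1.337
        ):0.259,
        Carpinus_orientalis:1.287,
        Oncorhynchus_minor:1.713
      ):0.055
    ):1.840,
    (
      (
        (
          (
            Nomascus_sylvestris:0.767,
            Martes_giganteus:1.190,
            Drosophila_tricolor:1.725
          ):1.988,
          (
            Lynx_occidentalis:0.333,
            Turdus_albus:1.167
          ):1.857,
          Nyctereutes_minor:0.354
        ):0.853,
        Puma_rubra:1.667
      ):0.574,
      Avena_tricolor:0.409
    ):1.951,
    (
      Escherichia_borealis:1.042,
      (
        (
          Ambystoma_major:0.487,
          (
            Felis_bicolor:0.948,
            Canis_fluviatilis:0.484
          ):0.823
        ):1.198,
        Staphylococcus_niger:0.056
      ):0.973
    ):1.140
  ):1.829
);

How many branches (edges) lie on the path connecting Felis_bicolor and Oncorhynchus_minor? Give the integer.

8

The MRCA of Felis_bicolor and Oncorhynchus_minor is the node subtending ((Oryza_minor,((Hordeum_orientalis,Triticum_nanus),Carpinus_orientalis,Oncorhynchus_minor)),((((Nomascus_sylvestris,Martes_giganteus,Drosophila_tricolor),(Lynx_occidentalis,Turdus_albus),Nyctereutes_minor),Puma_rubra),Avena_tricolor),(Escherichia_borealis,((Ambystoma_major,(Felis_bicolor,Canis_fluviatilis)),Staphylococcus_niger))).
From Felis_bicolor up to that node: 5 branches. From Oncorhynchus_minor up to the same node: 3 branches. Total: 5 + 3 = 8.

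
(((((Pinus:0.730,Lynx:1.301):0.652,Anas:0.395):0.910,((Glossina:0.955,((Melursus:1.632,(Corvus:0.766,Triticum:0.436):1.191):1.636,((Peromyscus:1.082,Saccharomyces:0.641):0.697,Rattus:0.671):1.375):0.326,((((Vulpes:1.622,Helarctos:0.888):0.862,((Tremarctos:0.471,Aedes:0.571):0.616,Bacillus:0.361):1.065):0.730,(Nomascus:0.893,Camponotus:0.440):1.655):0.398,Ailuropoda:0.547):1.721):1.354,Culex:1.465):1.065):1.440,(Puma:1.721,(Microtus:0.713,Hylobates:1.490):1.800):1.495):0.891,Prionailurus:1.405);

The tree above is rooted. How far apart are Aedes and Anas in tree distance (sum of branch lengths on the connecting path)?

The path runs Aedes → … → MRCA → … → Anas; the MRCA is the node subtending (((Pinus,Lynx),Anas),((Glossina,((Melursus,(Corvus,Triticum)),((Peromyscus,Saccharomyces),Rattus)),((((Vulpes,Helarctos),((Tremarctos,Aedes),Bacillus)),(Nomascus,Camponotus)),Ailuropoda)),Culex)).
Branch lengths along that path: 0.571 + 0.616 + 1.065 + 0.730 + 0.398 + 1.721 + 1.354 + 1.065 + 0.910 + 0.395 = 8.825.

8.825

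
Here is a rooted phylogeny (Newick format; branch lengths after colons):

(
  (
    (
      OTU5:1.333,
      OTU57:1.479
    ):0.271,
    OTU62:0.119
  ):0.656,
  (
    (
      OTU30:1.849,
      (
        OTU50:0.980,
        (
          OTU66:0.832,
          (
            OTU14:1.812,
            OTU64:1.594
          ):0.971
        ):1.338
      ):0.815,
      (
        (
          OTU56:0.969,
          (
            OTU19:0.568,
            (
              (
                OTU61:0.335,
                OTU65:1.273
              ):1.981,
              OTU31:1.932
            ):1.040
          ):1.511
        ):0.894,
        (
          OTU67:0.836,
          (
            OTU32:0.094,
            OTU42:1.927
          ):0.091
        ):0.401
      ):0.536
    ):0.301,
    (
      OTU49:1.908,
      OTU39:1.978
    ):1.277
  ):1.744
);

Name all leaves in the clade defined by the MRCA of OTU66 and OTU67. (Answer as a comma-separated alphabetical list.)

OTU14, OTU19, OTU30, OTU31, OTU32, OTU42, OTU50, OTU56, OTU61, OTU64, OTU65, OTU66, OTU67

Tracing OTU66: it sits inside (OTU66,(OTU14,OTU64)).
Tracing OTU67: it sits inside (OTU67,(OTU32,OTU42)).
The smallest clade enclosing both is (OTU30,(OTU50,(OTU66,(OTU14,OTU64))),((OTU56,(OTU19,((OTU61,OTU65),OTU31))),(OTU67,(OTU32,OTU42)))); the answer is its 13 terminal taxa in alphabetical order.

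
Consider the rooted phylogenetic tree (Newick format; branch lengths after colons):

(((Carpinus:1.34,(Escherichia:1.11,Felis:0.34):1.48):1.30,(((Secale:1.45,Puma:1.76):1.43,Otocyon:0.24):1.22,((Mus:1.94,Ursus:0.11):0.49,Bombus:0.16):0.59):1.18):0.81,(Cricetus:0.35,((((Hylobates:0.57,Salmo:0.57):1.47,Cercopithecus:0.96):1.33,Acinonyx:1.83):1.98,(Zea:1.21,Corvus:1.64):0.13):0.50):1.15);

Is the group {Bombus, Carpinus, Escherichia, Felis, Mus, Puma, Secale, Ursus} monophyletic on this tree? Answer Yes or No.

No

The MRCA of the listed taxa subtends ((Carpinus,(Escherichia,Felis)),(((Secale,Puma),Otocyon),((Mus,Ursus),Bombus))).
That clade also contains Otocyon, which is not in the proposed group, so the group is not monophyletic.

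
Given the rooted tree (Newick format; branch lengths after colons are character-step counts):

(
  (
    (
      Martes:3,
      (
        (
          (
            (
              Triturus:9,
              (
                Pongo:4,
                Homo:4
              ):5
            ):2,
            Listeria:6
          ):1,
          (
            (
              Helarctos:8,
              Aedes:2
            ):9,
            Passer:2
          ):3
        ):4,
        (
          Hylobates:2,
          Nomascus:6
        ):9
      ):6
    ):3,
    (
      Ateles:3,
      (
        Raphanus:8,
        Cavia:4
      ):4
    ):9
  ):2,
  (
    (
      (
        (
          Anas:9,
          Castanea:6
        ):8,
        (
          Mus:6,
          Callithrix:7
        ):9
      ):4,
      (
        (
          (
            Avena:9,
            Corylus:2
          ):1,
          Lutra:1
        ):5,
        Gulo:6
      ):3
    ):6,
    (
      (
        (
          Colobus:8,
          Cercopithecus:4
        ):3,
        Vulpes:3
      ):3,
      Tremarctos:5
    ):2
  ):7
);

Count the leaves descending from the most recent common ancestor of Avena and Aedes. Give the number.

25

The MRCA of Avena and Aedes is the root, so the clade is the entire tree.
That clade contains 25 terminal taxa: Aedes, Anas, Ateles, Avena, Callithrix, Castanea, Cavia, Cercopithecus, Colobus, Corylus, Gulo, Helarctos, Homo, Hylobates, Listeria, Lutra, Martes, Mus, Nomascus, Passer, Pongo, Raphanus, Tremarctos, Triturus, Vulpes.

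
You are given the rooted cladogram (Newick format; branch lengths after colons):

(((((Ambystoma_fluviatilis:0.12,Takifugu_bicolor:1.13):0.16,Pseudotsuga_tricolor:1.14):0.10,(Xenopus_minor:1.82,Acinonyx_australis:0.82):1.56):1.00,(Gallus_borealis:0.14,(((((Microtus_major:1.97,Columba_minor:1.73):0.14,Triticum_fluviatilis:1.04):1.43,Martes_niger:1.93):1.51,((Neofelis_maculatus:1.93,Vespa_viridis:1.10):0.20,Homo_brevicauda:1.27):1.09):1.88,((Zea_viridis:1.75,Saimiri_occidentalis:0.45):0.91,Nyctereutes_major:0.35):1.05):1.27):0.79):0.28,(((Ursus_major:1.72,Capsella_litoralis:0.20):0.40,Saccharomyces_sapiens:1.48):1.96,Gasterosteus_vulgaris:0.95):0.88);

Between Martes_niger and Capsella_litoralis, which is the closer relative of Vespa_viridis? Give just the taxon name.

The MRCA of Vespa_viridis and Martes_niger subtends ((((Microtus_major,Columba_minor),Triticum_fluviatilis),Martes_niger),((Neofelis_maculatus,Vespa_viridis),Homo_brevicauda)) (7 taxa).
The MRCA of Vespa_viridis and Capsella_litoralis is the root, subtending the entire tree (20 taxa).
The first is nested inside the second, so Vespa_viridis shares a more recent common ancestor with Martes_niger.

Martes_niger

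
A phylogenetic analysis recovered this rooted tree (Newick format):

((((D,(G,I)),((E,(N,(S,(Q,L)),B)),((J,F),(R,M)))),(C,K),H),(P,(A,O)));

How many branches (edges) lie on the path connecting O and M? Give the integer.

9

The MRCA of O and M is the root of the tree.
From O up to that node: 3 branches. From M up to the same node: 6 branches. Total: 3 + 6 = 9.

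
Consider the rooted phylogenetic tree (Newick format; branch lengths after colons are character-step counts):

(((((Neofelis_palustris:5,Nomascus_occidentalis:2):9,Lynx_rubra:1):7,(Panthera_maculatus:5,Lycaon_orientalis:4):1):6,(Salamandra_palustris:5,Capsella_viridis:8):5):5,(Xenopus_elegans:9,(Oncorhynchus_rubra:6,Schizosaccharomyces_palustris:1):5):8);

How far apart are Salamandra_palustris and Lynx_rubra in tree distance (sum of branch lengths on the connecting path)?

24

The path runs Salamandra_palustris → … → MRCA → … → Lynx_rubra; the MRCA is the node subtending ((((Neofelis_palustris,Nomascus_occidentalis),Lynx_rubra),(Panthera_maculatus,Lycaon_orientalis)),(Salamandra_palustris,Capsella_viridis)).
Branch lengths along that path: 5 + 5 + 6 + 7 + 1 = 24.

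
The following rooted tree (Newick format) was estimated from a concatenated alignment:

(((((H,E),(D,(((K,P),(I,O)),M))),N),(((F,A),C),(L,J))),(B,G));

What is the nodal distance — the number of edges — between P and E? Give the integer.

7

The MRCA of P and E is the node subtending ((H,E),(D,(((K,P),(I,O)),M))).
From P up to that node: 5 branches. From E up to the same node: 2 branches. Total: 5 + 2 = 7.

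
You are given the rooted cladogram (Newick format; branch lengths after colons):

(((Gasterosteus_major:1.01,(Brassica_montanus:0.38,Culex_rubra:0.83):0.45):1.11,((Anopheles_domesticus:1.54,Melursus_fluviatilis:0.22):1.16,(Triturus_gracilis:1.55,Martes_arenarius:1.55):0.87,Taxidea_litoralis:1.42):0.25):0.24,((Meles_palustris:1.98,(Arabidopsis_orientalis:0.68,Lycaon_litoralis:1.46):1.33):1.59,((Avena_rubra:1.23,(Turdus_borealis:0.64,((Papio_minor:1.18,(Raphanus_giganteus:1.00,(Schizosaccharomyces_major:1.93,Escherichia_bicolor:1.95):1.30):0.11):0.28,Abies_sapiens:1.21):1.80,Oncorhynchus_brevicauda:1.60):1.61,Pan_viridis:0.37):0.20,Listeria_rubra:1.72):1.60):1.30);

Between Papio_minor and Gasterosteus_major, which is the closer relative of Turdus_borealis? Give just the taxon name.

The MRCA of Turdus_borealis and Papio_minor subtends (Turdus_borealis,((Papio_minor,(Raphanus_giganteus,(Schizosaccharomyces_major,Escherichia_bicolor))),Abies_sapiens),Oncorhynchus_brevicauda) (7 taxa).
The MRCA of Turdus_borealis and Gasterosteus_major is the root, subtending the entire tree (21 taxa).
The first is nested inside the second, so Turdus_borealis shares a more recent common ancestor with Papio_minor.

Papio_minor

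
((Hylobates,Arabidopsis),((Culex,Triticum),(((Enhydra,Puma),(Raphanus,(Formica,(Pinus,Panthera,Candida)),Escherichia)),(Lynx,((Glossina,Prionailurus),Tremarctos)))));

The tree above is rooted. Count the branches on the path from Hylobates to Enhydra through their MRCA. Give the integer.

The MRCA of Hylobates and Enhydra is the root of the tree.
From Hylobates up to that node: 2 branches. From Enhydra up to the same node: 5 branches. Total: 2 + 5 = 7.

7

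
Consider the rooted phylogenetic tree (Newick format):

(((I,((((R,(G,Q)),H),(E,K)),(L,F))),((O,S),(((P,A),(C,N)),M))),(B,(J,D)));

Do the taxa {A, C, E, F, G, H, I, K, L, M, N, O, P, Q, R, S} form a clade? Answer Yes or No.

Yes

The most recent common ancestor of these taxa subtends ((I,((((R,(G,Q)),H),(E,K)),(L,F))),((O,S),(((P,A),(C,N)),M))).
That clade has exactly 16 tips — every listed taxon and nothing else — so the group is monophyletic.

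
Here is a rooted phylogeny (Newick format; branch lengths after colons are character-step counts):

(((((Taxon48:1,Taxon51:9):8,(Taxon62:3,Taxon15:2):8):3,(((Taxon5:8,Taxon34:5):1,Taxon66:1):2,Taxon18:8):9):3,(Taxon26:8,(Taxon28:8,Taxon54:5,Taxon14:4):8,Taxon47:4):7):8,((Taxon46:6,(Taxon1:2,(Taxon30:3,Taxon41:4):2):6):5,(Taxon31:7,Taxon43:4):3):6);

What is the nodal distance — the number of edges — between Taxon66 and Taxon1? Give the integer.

9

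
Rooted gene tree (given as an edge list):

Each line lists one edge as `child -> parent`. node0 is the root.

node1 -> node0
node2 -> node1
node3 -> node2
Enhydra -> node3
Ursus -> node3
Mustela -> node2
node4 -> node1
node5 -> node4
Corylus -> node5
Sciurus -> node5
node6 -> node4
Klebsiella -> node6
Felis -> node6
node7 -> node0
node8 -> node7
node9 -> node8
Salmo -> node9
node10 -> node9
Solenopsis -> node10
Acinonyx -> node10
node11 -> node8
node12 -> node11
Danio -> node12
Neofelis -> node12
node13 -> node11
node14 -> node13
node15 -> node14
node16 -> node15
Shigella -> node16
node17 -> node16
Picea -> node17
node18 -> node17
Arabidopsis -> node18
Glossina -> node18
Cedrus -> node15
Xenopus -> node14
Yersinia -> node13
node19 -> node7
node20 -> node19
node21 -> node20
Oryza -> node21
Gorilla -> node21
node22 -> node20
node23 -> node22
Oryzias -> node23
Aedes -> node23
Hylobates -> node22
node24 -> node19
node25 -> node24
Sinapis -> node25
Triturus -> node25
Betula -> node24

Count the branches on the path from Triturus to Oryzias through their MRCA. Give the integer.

7

The MRCA of Triturus and Oryzias is the node subtending (((Oryza,Gorilla),((Oryzias,Aedes),Hylobates)),((Sinapis,Triturus),Betula)).
From Triturus up to that node: 3 branches. From Oryzias up to the same node: 4 branches. Total: 3 + 4 = 7.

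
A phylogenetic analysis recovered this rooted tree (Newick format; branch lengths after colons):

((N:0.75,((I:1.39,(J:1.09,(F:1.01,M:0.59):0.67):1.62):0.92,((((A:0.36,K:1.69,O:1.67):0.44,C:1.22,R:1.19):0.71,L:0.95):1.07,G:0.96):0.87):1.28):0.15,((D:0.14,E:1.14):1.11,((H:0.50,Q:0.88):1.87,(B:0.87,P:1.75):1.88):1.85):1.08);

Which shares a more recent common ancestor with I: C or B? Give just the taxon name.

C

The MRCA of I and C subtends ((I,(J,(F,M))),((((A,K,O),C,R),L),G)) (11 taxa).
The MRCA of I and B is the root, subtending the entire tree (18 taxa).
The first is nested inside the second, so I shares a more recent common ancestor with C.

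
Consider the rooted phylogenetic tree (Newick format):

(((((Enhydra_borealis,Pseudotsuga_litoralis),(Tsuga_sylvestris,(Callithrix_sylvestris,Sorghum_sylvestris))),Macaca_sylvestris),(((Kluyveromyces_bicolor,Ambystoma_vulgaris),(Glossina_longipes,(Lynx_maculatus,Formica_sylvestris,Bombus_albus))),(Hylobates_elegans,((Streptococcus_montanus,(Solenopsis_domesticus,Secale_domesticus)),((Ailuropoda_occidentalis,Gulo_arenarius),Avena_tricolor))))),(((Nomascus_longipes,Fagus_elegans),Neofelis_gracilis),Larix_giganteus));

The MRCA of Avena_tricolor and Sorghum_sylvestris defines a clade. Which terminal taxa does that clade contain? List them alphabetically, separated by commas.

Ailuropoda_occidentalis, Ambystoma_vulgaris, Avena_tricolor, Bombus_albus, Callithrix_sylvestris, Enhydra_borealis, Formica_sylvestris, Glossina_longipes, Gulo_arenarius, Hylobates_elegans, Kluyveromyces_bicolor, Lynx_maculatus, Macaca_sylvestris, Pseudotsuga_litoralis, Secale_domesticus, Solenopsis_domesticus, Sorghum_sylvestris, Streptococcus_montanus, Tsuga_sylvestris

Tracing Avena_tricolor: it sits inside ((Ailuropoda_occidentalis,Gulo_arenarius),Avena_tricolor).
Tracing Sorghum_sylvestris: it sits inside (Callithrix_sylvestris,Sorghum_sylvestris).
The smallest clade enclosing both is ((((Enhydra_borealis,Pseudotsuga_litoralis),(Tsuga_sylvestris,(Callithrix_sylvestris,Sorghum_sylvestris))),Macaca_sylvestris),(((Kluyveromyces_bicolor,Ambystoma_vulgaris),(Glossina_longipes,(Lynx_maculatus,Formica_sylvestris,Bombus_albus))),(Hylobates_elegans,((Streptococcus_montanus,(Solenopsis_domesticus,Secale_domesticus)),((Ailuropoda_occidentalis,Gulo_arenarius),Avena_tricolor))))); the answer is its 19 terminal taxa in alphabetical order.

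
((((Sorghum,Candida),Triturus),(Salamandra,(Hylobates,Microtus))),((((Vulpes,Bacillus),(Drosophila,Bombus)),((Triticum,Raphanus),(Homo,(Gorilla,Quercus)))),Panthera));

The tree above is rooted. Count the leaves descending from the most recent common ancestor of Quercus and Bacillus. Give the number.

The MRCA of Quercus and Bacillus is the node subtending (((Vulpes,Bacillus),(Drosophila,Bombus)),((Triticum,Raphanus),(Homo,(Gorilla,Quercus)))).
That clade contains 9 terminal taxa: Bacillus, Bombus, Drosophila, Gorilla, Homo, Quercus, Raphanus, Triticum, Vulpes.

9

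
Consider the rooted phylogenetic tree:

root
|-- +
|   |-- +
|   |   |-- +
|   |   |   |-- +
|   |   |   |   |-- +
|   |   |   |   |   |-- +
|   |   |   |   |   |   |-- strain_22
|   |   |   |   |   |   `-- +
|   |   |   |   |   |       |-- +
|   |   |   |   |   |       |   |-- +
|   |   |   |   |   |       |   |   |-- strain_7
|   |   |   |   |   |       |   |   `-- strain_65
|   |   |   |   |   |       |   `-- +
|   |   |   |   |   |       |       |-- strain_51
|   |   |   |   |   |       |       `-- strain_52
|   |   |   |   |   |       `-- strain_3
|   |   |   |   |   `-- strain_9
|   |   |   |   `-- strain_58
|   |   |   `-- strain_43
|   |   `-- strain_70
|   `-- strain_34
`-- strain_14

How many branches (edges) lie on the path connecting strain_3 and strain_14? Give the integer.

9

The MRCA of strain_3 and strain_14 is the root of the tree.
From strain_3 up to that node: 8 branches. From strain_14 up to the same node: 1 branch. Total: 8 + 1 = 9.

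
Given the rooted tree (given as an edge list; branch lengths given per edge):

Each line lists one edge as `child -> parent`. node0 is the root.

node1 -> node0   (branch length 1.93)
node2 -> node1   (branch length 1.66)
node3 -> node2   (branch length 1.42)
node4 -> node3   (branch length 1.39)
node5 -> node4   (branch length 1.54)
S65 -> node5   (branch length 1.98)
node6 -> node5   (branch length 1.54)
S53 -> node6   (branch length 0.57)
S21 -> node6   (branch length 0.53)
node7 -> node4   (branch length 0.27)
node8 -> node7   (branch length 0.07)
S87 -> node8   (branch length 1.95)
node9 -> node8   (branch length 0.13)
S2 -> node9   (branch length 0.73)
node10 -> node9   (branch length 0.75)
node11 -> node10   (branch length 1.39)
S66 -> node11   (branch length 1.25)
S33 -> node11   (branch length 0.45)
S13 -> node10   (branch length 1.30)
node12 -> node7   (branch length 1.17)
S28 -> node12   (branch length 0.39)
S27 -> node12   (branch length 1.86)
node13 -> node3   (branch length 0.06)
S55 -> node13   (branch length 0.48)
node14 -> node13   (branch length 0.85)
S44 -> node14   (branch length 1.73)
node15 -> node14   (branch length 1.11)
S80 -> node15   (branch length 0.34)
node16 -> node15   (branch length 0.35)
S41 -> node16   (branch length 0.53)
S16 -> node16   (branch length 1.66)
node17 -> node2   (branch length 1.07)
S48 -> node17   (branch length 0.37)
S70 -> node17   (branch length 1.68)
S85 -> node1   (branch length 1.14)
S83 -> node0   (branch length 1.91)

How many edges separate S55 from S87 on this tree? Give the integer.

The MRCA of S55 and S87 is the node subtending (((S65,(S53,S21)),((S87,(S2,((S66,S33),S13))),(S28,S27))),(S55,(S44,(S80,(S41,S16))))).
From S55 up to that node: 2 branches. From S87 up to the same node: 4 branches. Total: 2 + 4 = 6.

6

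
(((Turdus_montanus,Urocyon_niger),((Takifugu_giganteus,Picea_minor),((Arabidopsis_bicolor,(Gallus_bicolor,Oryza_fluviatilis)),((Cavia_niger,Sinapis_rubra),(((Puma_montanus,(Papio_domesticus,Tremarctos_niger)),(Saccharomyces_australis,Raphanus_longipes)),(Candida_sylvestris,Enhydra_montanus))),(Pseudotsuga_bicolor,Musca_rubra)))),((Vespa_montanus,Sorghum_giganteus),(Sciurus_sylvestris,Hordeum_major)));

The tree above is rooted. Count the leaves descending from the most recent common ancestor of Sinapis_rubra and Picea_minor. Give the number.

16

The MRCA of Sinapis_rubra and Picea_minor is the node subtending ((Takifugu_giganteus,Picea_minor),((Arabidopsis_bicolor,(Gallus_bicolor,Oryza_fluviatilis)),((Cavia_niger,Sinapis_rubra),(((Puma_montanus,(Papio_domesticus,Tremarctos_niger)),(Saccharomyces_australis,Raphanus_longipes)),(Candida_sylvestris,Enhydra_montanus))),(Pseudotsuga_bicolor,Musca_rubra))).
That clade contains 16 terminal taxa: Arabidopsis_bicolor, Candida_sylvestris, Cavia_niger, Enhydra_montanus, Gallus_bicolor, Musca_rubra, Oryza_fluviatilis, Papio_domesticus, Picea_minor, Pseudotsuga_bicolor, Puma_montanus, Raphanus_longipes, Saccharomyces_australis, Sinapis_rubra, Takifugu_giganteus, Tremarctos_niger.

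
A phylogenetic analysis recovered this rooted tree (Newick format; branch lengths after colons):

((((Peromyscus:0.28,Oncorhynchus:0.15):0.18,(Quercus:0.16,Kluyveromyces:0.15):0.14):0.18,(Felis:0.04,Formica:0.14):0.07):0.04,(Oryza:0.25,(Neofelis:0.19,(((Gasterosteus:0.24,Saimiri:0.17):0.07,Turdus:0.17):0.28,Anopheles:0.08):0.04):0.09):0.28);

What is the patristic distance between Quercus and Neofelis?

The path runs Quercus → … → MRCA → … → Neofelis; the MRCA is the root of the tree.
Branch lengths along that path: 0.16 + 0.14 + 0.18 + 0.04 + 0.28 + 0.09 + 0.19 = 1.08.

1.08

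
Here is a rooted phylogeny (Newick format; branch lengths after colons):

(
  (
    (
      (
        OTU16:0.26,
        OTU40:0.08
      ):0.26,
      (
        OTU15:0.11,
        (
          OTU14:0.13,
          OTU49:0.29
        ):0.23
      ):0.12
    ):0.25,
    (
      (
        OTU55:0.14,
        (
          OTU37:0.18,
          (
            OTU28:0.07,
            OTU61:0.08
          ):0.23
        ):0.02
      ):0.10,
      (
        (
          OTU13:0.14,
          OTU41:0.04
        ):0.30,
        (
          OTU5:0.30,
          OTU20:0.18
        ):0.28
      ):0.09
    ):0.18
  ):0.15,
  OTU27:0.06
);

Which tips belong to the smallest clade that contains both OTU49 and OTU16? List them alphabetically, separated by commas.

Tracing OTU49: it sits inside (OTU14,OTU49).
Tracing OTU16: it sits inside (OTU16,OTU40).
The smallest clade enclosing both is ((OTU16,OTU40),(OTU15,(OTU14,OTU49))); the answer is its 5 terminal taxa in alphabetical order.

OTU14, OTU15, OTU16, OTU40, OTU49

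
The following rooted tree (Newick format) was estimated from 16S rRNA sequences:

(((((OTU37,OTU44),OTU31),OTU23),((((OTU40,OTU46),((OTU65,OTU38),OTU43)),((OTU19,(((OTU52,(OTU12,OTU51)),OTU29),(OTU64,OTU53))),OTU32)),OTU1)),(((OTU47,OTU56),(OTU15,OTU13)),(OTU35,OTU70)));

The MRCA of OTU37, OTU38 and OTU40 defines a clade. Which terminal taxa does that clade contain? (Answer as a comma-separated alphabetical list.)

OTU1, OTU12, OTU19, OTU23, OTU29, OTU31, OTU32, OTU37, OTU38, OTU40, OTU43, OTU44, OTU46, OTU51, OTU52, OTU53, OTU64, OTU65

Tracing OTU37: it sits inside (OTU37,OTU44).
Tracing OTU38: it sits inside (OTU65,OTU38).
Tracing OTU40: it sits inside (OTU40,OTU46).
The smallest clade enclosing all 3 is ((((OTU37,OTU44),OTU31),OTU23),((((OTU40,OTU46),((OTU65,OTU38),OTU43)),((OTU19,(((OTU52,(OTU12,OTU51)),OTU29),(OTU64,OTU53))),OTU32)),OTU1)); the answer is its 18 terminal taxa in alphabetical order.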